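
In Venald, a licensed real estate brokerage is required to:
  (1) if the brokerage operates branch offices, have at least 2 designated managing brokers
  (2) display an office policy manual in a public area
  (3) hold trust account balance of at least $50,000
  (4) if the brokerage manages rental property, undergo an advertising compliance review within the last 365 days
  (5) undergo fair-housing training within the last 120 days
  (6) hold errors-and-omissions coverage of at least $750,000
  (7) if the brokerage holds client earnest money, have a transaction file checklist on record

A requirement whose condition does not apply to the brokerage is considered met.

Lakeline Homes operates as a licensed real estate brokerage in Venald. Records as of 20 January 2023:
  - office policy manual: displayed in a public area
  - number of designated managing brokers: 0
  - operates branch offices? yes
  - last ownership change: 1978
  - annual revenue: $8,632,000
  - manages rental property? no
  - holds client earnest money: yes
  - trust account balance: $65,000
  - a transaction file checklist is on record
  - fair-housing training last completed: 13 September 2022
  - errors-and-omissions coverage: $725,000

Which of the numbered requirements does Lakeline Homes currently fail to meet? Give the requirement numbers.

1. condition 'operates branch offices' holds; designated managing brokers 0 < 2 → not met
2. office policy manual present → met
3. trust account balance $65,000 ≥ $50,000 → met
4. condition 'manages rental property' does not hold → requirement n/a → met
5. fair-housing training 129 days ago vs limit 120 → not met
6. errors-and-omissions coverage $725,000 < $750,000 → not met
7. condition 'holds client earnest money' holds; transaction file checklist present → met
Not met: 1, 5, 6

1, 5, 6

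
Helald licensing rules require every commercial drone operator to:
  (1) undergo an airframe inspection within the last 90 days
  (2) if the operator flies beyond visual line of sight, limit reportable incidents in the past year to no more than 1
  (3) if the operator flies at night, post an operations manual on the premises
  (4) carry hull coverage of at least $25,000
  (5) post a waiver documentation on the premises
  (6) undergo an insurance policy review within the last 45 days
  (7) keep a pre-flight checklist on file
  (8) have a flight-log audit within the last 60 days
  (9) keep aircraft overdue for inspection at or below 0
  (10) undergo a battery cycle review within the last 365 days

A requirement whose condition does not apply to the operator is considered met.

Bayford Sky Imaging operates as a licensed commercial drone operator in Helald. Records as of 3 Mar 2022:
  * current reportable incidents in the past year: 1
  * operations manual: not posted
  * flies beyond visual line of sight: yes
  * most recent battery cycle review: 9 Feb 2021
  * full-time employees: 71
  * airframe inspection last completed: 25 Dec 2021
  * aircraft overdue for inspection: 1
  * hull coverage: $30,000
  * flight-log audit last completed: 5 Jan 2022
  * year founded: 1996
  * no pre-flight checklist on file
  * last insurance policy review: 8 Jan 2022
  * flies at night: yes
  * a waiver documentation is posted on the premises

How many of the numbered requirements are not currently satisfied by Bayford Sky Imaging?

1. airframe inspection 68 days ago vs limit 90 → met
2. condition 'flies beyond visual line of sight' holds; reportable incidents in the past year 1 ≤ 1 → met
3. condition 'flies at night' holds; operations manual absent → not met
4. hull coverage $30,000 ≥ $25,000 → met
5. waiver documentation present → met
6. insurance policy review 54 days ago vs limit 45 → not met
7. pre-flight checklist absent → not met
8. flight-log audit 57 days ago vs limit 60 → met
9. aircraft overdue for inspection 1 > 0 → not met
10. battery cycle review 387 days ago vs limit 365 → not met
Not met: 5 of 10

5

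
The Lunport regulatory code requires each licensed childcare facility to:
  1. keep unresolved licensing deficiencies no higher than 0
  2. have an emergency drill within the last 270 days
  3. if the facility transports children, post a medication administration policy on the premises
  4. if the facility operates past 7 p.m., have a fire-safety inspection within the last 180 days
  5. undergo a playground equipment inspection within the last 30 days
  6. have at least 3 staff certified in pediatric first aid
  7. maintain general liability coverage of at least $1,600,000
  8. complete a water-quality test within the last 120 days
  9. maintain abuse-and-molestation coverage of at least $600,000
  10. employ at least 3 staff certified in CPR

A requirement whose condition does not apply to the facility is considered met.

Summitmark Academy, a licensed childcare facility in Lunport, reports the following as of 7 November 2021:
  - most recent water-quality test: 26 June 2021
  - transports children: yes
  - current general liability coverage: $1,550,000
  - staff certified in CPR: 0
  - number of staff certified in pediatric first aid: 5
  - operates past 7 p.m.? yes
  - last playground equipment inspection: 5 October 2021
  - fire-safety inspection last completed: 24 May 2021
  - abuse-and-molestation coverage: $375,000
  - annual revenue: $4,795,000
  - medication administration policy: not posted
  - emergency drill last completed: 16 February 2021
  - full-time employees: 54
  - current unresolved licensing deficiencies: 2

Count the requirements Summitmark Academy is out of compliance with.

1. unresolved licensing deficiencies 2 > 0 → not met
2. emergency drill 264 days ago vs limit 270 → met
3. condition 'transports children' holds; medication administration policy absent → not met
4. condition 'operates past 7 p.m.' holds; fire-safety inspection 167 days ago vs limit 180 → met
5. playground equipment inspection 33 days ago vs limit 30 → not met
6. staff certified in pediatric first aid 5 ≥ 3 → met
7. general liability coverage $1,550,000 < $1,600,000 → not met
8. water-quality test 134 days ago vs limit 120 → not met
9. abuse-and-molestation coverage $375,000 < $600,000 → not met
10. staff certified in CPR 0 < 3 → not met
Not met: 7 of 10

7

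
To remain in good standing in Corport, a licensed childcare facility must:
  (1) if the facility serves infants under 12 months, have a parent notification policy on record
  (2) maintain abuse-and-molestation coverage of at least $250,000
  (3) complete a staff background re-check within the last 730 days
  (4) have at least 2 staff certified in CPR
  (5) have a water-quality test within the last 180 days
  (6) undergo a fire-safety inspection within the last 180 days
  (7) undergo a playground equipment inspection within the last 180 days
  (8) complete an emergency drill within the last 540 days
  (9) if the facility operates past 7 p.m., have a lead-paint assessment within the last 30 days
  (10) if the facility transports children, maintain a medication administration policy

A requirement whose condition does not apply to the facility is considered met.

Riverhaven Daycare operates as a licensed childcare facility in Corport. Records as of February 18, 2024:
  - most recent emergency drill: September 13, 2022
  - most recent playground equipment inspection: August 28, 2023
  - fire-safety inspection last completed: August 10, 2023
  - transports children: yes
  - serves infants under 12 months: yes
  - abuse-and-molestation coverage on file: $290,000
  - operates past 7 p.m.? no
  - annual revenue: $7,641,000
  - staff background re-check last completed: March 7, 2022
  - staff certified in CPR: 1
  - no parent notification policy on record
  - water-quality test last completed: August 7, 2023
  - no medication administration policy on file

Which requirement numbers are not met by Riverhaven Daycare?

1, 4, 5, 6, 10

1. condition 'serves infants under 12 months' holds; parent notification policy absent → not met
2. abuse-and-molestation coverage $290,000 ≥ $250,000 → met
3. staff background re-check 713 days ago vs limit 730 → met
4. staff certified in CPR 1 < 2 → not met
5. water-quality test 195 days ago vs limit 180 → not met
6. fire-safety inspection 192 days ago vs limit 180 → not met
7. playground equipment inspection 174 days ago vs limit 180 → met
8. emergency drill 523 days ago vs limit 540 → met
9. condition 'operates past 7 p.m.' does not hold → requirement n/a → met
10. condition 'transports children' holds; medication administration policy absent → not met
Not met: 1, 4, 5, 6, 10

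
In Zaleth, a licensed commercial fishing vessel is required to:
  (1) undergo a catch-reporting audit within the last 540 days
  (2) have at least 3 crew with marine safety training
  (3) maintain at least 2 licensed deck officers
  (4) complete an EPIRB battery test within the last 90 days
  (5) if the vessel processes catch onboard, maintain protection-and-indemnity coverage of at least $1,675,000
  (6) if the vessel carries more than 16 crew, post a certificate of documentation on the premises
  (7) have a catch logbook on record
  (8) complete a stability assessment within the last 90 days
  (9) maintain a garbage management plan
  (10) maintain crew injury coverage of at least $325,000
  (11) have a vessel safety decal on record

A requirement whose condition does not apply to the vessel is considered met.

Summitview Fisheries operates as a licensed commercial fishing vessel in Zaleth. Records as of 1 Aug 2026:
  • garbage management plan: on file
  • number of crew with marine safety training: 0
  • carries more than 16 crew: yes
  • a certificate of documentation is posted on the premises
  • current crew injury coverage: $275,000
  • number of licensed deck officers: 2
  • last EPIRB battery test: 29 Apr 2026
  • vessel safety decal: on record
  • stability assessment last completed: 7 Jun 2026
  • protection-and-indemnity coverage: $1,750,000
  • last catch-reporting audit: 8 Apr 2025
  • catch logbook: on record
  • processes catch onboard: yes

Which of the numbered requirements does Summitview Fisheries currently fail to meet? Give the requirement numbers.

2, 4, 10

1. catch-reporting audit 480 days ago vs limit 540 → met
2. crew with marine safety training 0 < 3 → not met
3. licensed deck officers 2 ≥ 2 → met
4. EPIRB battery test 94 days ago vs limit 90 → not met
5. condition 'processes catch onboard' holds; protection-and-indemnity coverage $1,750,000 ≥ $1,675,000 → met
6. condition 'carries more than 16 crew' holds; certificate of documentation present → met
7. catch logbook present → met
8. stability assessment 55 days ago vs limit 90 → met
9. garbage management plan present → met
10. crew injury coverage $275,000 < $325,000 → not met
11. vessel safety decal present → met
Not met: 2, 4, 10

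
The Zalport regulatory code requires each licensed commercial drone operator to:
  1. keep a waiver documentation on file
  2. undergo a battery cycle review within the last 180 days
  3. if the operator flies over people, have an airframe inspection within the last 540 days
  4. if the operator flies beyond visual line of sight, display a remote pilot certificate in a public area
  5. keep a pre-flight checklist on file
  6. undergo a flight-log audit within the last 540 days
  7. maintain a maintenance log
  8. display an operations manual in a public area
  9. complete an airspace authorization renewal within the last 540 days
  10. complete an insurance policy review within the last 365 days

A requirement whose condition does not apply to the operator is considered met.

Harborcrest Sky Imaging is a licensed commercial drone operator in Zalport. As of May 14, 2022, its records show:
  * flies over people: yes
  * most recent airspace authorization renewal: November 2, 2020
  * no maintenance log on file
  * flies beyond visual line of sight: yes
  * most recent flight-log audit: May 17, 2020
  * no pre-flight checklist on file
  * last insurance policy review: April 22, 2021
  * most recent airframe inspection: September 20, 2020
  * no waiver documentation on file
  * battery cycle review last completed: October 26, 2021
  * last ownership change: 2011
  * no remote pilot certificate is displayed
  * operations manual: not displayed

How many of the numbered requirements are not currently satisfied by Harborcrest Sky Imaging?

10

1. waiver documentation absent → not met
2. battery cycle review 200 days ago vs limit 180 → not met
3. condition 'flies over people' holds; airframe inspection 601 days ago vs limit 540 → not met
4. condition 'flies beyond visual line of sight' holds; remote pilot certificate absent → not met
5. pre-flight checklist absent → not met
6. flight-log audit 727 days ago vs limit 540 → not met
7. maintenance log absent → not met
8. operations manual absent → not met
9. airspace authorization renewal 558 days ago vs limit 540 → not met
10. insurance policy review 387 days ago vs limit 365 → not met
Not met: 10 of 10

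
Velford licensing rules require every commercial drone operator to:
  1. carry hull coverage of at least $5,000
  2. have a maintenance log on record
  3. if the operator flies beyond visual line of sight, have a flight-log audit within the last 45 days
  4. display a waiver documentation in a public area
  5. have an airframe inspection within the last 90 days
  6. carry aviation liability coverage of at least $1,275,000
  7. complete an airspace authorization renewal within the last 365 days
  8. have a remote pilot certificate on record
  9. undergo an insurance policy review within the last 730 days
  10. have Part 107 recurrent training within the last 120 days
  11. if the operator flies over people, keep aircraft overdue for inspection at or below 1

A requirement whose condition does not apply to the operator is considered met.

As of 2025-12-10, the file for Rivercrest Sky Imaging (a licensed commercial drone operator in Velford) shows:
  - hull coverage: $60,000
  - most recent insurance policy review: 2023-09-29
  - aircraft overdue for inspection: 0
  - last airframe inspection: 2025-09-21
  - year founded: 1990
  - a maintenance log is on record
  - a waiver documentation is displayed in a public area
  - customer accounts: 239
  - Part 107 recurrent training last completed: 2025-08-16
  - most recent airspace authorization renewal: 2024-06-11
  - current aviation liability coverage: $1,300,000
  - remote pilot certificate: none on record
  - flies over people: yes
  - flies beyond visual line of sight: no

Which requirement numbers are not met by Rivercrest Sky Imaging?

7, 8, 9

1. hull coverage $60,000 ≥ $5,000 → met
2. maintenance log present → met
3. condition 'flies beyond visual line of sight' does not hold → requirement n/a → met
4. waiver documentation present → met
5. airframe inspection 80 days ago vs limit 90 → met
6. aviation liability coverage $1,300,000 ≥ $1,275,000 → met
7. airspace authorization renewal 547 days ago vs limit 365 → not met
8. remote pilot certificate absent → not met
9. insurance policy review 803 days ago vs limit 730 → not met
10. Part 107 recurrent training 116 days ago vs limit 120 → met
11. condition 'flies over people' holds; aircraft overdue for inspection 0 ≤ 1 → met
Not met: 7, 8, 9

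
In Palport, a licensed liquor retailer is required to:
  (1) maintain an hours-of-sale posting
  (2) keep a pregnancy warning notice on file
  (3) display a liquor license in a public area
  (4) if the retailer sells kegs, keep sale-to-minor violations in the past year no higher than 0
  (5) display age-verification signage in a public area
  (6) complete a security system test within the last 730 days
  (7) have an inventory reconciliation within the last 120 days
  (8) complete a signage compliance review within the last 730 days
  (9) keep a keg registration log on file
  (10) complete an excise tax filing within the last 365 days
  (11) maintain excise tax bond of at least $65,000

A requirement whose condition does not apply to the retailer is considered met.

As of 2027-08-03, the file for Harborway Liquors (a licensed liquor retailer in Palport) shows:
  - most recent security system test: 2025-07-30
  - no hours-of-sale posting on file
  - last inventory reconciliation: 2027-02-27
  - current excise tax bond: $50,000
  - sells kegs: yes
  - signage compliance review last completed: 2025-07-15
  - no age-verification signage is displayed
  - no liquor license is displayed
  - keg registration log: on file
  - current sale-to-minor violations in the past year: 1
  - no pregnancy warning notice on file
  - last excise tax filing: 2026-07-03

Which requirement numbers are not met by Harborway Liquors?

1, 2, 3, 4, 5, 6, 7, 8, 10, 11

1. hours-of-sale posting absent → not met
2. pregnancy warning notice absent → not met
3. liquor license absent → not met
4. condition 'sells kegs' holds; sale-to-minor violations in the past year 1 > 0 → not met
5. age-verification signage absent → not met
6. security system test 734 days ago vs limit 730 → not met
7. inventory reconciliation 157 days ago vs limit 120 → not met
8. signage compliance review 749 days ago vs limit 730 → not met
9. keg registration log present → met
10. excise tax filing 396 days ago vs limit 365 → not met
11. excise tax bond $50,000 < $65,000 → not met
Not met: 1, 2, 3, 4, 5, 6, 7, 8, 10, 11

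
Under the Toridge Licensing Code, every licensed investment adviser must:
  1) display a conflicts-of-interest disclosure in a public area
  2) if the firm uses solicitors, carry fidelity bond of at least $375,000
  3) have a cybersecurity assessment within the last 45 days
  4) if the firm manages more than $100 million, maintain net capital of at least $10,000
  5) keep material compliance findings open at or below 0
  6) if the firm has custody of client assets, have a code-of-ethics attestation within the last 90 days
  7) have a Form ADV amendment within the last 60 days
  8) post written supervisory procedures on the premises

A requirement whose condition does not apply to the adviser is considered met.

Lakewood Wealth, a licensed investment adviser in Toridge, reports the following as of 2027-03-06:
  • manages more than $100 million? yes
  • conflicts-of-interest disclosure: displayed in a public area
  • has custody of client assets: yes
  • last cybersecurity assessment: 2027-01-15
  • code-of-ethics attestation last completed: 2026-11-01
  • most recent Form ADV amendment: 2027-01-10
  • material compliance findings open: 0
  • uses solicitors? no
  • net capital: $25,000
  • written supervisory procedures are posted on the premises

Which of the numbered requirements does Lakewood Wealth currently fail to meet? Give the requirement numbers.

3, 6

1. conflicts-of-interest disclosure present → met
2. condition 'uses solicitors' does not hold → requirement n/a → met
3. cybersecurity assessment 50 days ago vs limit 45 → not met
4. condition 'manages more than $100 million' holds; net capital $25,000 ≥ $10,000 → met
5. material compliance findings open 0 ≤ 0 → met
6. condition 'has custody of client assets' holds; code-of-ethics attestation 125 days ago vs limit 90 → not met
7. Form ADV amendment 55 days ago vs limit 60 → met
8. written supervisory procedures present → met
Not met: 3, 6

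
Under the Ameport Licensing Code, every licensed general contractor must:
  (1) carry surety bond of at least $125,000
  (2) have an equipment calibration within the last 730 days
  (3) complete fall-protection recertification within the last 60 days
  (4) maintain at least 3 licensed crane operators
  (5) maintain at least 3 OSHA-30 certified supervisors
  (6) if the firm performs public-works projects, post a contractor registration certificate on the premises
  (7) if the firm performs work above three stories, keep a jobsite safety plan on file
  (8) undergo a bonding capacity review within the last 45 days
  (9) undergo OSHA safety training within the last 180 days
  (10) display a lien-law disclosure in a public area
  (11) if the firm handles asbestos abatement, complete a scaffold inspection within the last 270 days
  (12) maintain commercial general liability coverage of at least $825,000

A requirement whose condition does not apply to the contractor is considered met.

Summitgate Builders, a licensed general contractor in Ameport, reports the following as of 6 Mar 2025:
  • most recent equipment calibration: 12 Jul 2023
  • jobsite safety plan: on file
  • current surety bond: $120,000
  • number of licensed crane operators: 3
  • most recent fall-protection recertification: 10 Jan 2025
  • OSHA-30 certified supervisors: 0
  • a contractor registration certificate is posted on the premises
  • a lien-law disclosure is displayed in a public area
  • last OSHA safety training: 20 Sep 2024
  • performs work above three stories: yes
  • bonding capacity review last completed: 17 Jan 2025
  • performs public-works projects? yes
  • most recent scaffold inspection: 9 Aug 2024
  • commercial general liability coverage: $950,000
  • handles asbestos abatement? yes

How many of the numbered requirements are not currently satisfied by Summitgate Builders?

1. surety bond $120,000 < $125,000 → not met
2. equipment calibration 603 days ago vs limit 730 → met
3. fall-protection recertification 55 days ago vs limit 60 → met
4. licensed crane operators 3 ≥ 3 → met
5. OSHA-30 certified supervisors 0 < 3 → not met
6. condition 'performs public-works projects' holds; contractor registration certificate present → met
7. condition 'performs work above three stories' holds; jobsite safety plan present → met
8. bonding capacity review 48 days ago vs limit 45 → not met
9. OSHA safety training 167 days ago vs limit 180 → met
10. lien-law disclosure present → met
11. condition 'handles asbestos abatement' holds; scaffold inspection 209 days ago vs limit 270 → met
12. commercial general liability coverage $950,000 ≥ $825,000 → met
Not met: 3 of 12

3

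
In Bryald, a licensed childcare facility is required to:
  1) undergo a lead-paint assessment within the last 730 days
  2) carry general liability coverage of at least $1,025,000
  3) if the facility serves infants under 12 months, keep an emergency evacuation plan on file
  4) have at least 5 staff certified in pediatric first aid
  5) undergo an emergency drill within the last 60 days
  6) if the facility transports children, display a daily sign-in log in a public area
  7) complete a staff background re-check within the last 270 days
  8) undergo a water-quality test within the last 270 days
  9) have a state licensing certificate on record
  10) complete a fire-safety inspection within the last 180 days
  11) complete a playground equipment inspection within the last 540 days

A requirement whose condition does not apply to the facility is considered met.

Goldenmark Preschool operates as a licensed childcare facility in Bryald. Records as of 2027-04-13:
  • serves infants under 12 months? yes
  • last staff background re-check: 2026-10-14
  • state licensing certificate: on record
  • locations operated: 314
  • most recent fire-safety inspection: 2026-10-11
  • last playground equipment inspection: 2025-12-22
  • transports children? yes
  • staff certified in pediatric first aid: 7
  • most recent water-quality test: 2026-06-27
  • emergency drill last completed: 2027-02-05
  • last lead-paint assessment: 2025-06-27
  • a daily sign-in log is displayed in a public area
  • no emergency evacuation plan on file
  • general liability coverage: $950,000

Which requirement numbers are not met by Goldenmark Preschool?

2, 3, 5, 8, 10

1. lead-paint assessment 655 days ago vs limit 730 → met
2. general liability coverage $950,000 < $1,025,000 → not met
3. condition 'serves infants under 12 months' holds; emergency evacuation plan absent → not met
4. staff certified in pediatric first aid 7 ≥ 5 → met
5. emergency drill 67 days ago vs limit 60 → not met
6. condition 'transports children' holds; daily sign-in log present → met
7. staff background re-check 181 days ago vs limit 270 → met
8. water-quality test 290 days ago vs limit 270 → not met
9. state licensing certificate present → met
10. fire-safety inspection 184 days ago vs limit 180 → not met
11. playground equipment inspection 477 days ago vs limit 540 → met
Not met: 2, 3, 5, 8, 10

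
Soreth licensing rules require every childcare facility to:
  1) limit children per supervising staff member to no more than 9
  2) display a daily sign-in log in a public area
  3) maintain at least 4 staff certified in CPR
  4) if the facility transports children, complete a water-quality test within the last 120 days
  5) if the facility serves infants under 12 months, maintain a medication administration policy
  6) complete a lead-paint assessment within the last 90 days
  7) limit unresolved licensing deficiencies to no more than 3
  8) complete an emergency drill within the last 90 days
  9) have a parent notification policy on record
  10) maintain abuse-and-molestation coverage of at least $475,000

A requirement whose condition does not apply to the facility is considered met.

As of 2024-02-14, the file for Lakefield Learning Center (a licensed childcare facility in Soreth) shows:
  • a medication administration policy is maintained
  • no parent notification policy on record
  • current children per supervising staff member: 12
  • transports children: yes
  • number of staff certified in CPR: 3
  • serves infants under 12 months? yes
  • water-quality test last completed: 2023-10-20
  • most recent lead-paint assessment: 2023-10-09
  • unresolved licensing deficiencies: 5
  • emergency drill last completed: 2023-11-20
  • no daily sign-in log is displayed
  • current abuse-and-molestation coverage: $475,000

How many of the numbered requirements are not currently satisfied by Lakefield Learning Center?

1. children per supervising staff member 12 > 9 → not met
2. daily sign-in log absent → not met
3. staff certified in CPR 3 < 4 → not met
4. condition 'transports children' holds; water-quality test 117 days ago vs limit 120 → met
5. condition 'serves infants under 12 months' holds; medication administration policy present → met
6. lead-paint assessment 128 days ago vs limit 90 → not met
7. unresolved licensing deficiencies 5 > 3 → not met
8. emergency drill 86 days ago vs limit 90 → met
9. parent notification policy absent → not met
10. abuse-and-molestation coverage $475,000 ≥ $475,000 → met
Not met: 6 of 10

6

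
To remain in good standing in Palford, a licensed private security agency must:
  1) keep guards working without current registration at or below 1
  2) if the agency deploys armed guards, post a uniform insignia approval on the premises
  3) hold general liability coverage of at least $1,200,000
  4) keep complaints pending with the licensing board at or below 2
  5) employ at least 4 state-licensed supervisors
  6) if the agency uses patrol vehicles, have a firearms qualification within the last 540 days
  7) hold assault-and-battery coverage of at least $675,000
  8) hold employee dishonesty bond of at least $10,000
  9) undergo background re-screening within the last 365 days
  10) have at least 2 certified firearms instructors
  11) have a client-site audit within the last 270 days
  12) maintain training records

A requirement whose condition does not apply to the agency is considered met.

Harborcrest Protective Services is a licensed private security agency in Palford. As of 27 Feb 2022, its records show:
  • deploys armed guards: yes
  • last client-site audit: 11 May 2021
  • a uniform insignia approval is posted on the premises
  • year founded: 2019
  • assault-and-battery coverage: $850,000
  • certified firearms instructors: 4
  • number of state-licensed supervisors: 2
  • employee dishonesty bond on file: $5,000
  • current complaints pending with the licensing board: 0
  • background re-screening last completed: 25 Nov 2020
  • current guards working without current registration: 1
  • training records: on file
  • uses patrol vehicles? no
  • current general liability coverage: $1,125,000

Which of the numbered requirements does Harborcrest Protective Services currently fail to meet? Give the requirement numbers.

3, 5, 8, 9, 11

1. guards working without current registration 1 ≤ 1 → met
2. condition 'deploys armed guards' holds; uniform insignia approval present → met
3. general liability coverage $1,125,000 < $1,200,000 → not met
4. complaints pending with the licensing board 0 ≤ 2 → met
5. state-licensed supervisors 2 < 4 → not met
6. condition 'uses patrol vehicles' does not hold → requirement n/a → met
7. assault-and-battery coverage $850,000 ≥ $675,000 → met
8. employee dishonesty bond $5,000 < $10,000 → not met
9. background re-screening 459 days ago vs limit 365 → not met
10. certified firearms instructors 4 ≥ 2 → met
11. client-site audit 292 days ago vs limit 270 → not met
12. training records present → met
Not met: 3, 5, 8, 9, 11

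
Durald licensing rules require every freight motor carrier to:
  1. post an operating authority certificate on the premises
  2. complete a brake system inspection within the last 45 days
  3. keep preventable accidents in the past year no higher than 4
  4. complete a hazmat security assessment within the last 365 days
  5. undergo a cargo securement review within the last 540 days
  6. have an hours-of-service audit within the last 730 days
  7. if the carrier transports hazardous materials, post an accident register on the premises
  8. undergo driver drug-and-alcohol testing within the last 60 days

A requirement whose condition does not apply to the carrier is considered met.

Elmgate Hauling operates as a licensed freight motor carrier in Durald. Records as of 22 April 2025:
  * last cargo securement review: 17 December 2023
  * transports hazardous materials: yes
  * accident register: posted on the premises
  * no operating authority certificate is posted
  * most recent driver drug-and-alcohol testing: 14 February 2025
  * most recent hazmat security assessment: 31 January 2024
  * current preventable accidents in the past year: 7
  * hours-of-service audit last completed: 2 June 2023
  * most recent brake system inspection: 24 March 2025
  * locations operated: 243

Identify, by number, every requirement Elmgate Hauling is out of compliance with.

1. operating authority certificate absent → not met
2. brake system inspection 29 days ago vs limit 45 → met
3. preventable accidents in the past year 7 > 4 → not met
4. hazmat security assessment 447 days ago vs limit 365 → not met
5. cargo securement review 492 days ago vs limit 540 → met
6. hours-of-service audit 690 days ago vs limit 730 → met
7. condition 'transports hazardous materials' holds; accident register present → met
8. driver drug-and-alcohol testing 67 days ago vs limit 60 → not met
Not met: 1, 3, 4, 8

1, 3, 4, 8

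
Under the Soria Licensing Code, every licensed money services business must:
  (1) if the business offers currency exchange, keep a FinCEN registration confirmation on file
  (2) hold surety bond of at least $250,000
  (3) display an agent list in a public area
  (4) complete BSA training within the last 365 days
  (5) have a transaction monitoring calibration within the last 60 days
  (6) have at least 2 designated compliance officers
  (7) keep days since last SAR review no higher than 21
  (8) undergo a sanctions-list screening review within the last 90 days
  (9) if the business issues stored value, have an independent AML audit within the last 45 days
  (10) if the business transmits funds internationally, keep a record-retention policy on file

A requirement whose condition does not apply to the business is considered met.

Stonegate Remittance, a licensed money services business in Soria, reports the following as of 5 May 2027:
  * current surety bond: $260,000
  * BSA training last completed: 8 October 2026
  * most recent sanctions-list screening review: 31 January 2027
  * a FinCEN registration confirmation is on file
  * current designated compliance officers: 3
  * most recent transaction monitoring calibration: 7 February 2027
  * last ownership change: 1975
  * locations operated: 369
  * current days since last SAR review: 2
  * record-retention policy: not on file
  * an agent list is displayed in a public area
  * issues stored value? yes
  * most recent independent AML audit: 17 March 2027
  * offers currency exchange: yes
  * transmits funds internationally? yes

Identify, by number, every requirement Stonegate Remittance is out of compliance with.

5, 8, 9, 10

1. condition 'offers currency exchange' holds; FinCEN registration confirmation present → met
2. surety bond $260,000 ≥ $250,000 → met
3. agent list present → met
4. BSA training 209 days ago vs limit 365 → met
5. transaction monitoring calibration 87 days ago vs limit 60 → not met
6. designated compliance officers 3 ≥ 2 → met
7. days since last SAR review 2 ≤ 21 → met
8. sanctions-list screening review 94 days ago vs limit 90 → not met
9. condition 'issues stored value' holds; independent AML audit 49 days ago vs limit 45 → not met
10. condition 'transmits funds internationally' holds; record-retention policy absent → not met
Not met: 5, 8, 9, 10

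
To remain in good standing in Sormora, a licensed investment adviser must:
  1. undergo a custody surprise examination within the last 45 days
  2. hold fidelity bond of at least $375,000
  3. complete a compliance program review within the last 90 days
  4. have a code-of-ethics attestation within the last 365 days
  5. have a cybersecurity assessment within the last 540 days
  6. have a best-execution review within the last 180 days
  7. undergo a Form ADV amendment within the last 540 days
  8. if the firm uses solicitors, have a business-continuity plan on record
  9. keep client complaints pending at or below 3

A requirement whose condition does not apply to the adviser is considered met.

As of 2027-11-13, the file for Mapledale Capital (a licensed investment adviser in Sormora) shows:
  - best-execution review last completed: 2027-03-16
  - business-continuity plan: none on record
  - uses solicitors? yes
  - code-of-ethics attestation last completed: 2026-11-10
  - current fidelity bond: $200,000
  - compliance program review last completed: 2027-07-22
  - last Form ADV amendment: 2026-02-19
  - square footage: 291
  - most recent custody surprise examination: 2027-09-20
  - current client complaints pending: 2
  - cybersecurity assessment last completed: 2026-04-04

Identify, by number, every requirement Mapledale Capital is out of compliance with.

1, 2, 3, 4, 5, 6, 7, 8

1. custody surprise examination 54 days ago vs limit 45 → not met
2. fidelity bond $200,000 < $375,000 → not met
3. compliance program review 114 days ago vs limit 90 → not met
4. code-of-ethics attestation 368 days ago vs limit 365 → not met
5. cybersecurity assessment 588 days ago vs limit 540 → not met
6. best-execution review 242 days ago vs limit 180 → not met
7. Form ADV amendment 632 days ago vs limit 540 → not met
8. condition 'uses solicitors' holds; business-continuity plan absent → not met
9. client complaints pending 2 ≤ 3 → met
Not met: 1, 2, 3, 4, 5, 6, 7, 8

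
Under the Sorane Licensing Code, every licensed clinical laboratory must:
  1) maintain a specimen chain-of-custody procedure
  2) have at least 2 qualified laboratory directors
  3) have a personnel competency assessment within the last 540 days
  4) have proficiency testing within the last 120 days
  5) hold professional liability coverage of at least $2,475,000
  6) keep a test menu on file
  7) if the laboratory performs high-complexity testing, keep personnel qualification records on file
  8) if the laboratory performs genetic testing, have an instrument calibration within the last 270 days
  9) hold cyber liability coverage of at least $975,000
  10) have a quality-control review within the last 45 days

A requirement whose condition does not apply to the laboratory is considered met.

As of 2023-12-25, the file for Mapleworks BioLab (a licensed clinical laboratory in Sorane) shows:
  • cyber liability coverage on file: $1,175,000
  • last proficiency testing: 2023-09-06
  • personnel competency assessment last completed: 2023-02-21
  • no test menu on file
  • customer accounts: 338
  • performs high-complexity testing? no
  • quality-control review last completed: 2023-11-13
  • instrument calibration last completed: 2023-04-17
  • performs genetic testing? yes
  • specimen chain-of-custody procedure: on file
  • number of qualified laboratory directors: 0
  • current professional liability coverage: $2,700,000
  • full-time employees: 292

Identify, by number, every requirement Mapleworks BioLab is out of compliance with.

2, 6

1. specimen chain-of-custody procedure present → met
2. qualified laboratory directors 0 < 2 → not met
3. personnel competency assessment 307 days ago vs limit 540 → met
4. proficiency testing 110 days ago vs limit 120 → met
5. professional liability coverage $2,700,000 ≥ $2,475,000 → met
6. test menu absent → not met
7. condition 'performs high-complexity testing' does not hold → requirement n/a → met
8. condition 'performs genetic testing' holds; instrument calibration 252 days ago vs limit 270 → met
9. cyber liability coverage $1,175,000 ≥ $975,000 → met
10. quality-control review 42 days ago vs limit 45 → met
Not met: 2, 6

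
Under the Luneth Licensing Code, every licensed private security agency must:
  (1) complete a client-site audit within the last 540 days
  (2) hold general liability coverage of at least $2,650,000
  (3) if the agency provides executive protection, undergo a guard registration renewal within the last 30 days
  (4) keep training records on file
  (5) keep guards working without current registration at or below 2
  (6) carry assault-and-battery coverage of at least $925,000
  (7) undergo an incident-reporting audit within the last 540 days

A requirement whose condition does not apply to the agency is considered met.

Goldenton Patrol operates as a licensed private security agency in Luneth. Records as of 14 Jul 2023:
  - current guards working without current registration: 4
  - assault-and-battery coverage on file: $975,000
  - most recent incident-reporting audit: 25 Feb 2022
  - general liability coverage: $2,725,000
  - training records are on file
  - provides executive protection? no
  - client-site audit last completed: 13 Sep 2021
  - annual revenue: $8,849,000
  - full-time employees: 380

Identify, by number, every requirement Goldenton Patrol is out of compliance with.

1, 5

1. client-site audit 669 days ago vs limit 540 → not met
2. general liability coverage $2,725,000 ≥ $2,650,000 → met
3. condition 'provides executive protection' does not hold → requirement n/a → met
4. training records present → met
5. guards working without current registration 4 > 2 → not met
6. assault-and-battery coverage $975,000 ≥ $925,000 → met
7. incident-reporting audit 504 days ago vs limit 540 → met
Not met: 1, 5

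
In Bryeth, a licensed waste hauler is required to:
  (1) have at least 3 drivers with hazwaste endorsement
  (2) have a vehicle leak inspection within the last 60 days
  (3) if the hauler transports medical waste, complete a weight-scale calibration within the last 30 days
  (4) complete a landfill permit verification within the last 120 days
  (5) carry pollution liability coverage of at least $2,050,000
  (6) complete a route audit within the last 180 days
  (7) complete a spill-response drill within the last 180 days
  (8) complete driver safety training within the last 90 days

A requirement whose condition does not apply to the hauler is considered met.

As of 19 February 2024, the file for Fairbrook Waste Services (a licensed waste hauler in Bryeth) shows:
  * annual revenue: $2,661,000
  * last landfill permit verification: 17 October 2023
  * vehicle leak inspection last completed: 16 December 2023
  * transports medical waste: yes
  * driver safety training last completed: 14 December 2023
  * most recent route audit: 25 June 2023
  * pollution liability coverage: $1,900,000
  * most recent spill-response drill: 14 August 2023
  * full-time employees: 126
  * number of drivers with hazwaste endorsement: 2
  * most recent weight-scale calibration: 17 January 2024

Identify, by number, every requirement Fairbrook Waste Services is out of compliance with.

1, 2, 3, 4, 5, 6, 7

1. drivers with hazwaste endorsement 2 < 3 → not met
2. vehicle leak inspection 65 days ago vs limit 60 → not met
3. condition 'transports medical waste' holds; weight-scale calibration 33 days ago vs limit 30 → not met
4. landfill permit verification 125 days ago vs limit 120 → not met
5. pollution liability coverage $1,900,000 < $2,050,000 → not met
6. route audit 239 days ago vs limit 180 → not met
7. spill-response drill 189 days ago vs limit 180 → not met
8. driver safety training 67 days ago vs limit 90 → met
Not met: 1, 2, 3, 4, 5, 6, 7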